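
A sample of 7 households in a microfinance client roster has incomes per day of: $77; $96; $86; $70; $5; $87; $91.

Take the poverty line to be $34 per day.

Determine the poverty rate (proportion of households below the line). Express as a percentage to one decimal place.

1 of the 7 households have income below $34.
H = 1/7 = 14.3%.

14.3%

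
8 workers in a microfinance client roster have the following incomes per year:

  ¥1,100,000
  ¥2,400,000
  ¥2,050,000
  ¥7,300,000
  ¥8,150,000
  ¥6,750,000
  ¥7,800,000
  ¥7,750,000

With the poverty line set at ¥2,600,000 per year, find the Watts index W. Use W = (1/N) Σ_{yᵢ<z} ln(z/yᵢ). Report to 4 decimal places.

0.1472

Below the line: ¥1,100,000, ¥2,050,000, ¥2,400,000 (q = 3 of N = 8).
Log shortfalls: ln(2600000/1100000) = 0.8602; ln(2600000/2050000) = 0.2377; ln(2600000/2400000) = 0.0800.
W = 1.177916 / 8 = 0.1472.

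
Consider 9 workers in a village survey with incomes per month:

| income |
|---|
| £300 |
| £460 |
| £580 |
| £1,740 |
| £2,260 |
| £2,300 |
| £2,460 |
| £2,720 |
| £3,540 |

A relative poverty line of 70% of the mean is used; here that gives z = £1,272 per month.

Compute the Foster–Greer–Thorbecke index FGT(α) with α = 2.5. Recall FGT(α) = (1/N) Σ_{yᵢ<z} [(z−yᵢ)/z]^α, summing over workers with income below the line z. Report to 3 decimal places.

Incomes under z: £300, £460, £580 (q = 3 of N = 9).
Shortfall ratios: (1272−300)/1272 = 0.7642; (1272−460)/1272 = 0.6384; (1272−580)/1272 = 0.5440.
Raised to α = 2.5: 0.51044; 0.32559; 0.21830.
Sum = 1.054332; FGT(2.5) = 1.054332 / 9 = 0.117.

0.117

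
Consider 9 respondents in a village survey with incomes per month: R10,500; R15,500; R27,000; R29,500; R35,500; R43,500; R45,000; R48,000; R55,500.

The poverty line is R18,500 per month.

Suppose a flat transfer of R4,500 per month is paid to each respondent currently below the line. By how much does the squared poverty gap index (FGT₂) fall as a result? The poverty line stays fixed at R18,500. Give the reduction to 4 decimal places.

Before: below the line — R10,500, R15,500; squared poverty gap index (FGT₂) = 0.023699.
After the R4,500 transfer: below the line — R15,000; squared poverty gap index (FGT₂) = 0.003977.
Reduction = 0.023699 − 0.003977 = 0.0197.

0.0197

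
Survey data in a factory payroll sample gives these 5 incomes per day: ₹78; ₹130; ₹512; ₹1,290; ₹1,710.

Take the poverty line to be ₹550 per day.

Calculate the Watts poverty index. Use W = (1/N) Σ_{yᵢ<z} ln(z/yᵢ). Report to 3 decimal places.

0.693

Below the line: ₹78, ₹130, ₹512 (q = 3 of N = 5).
ln(z/y) terms: ln(550/78) = 1.9532; ln(550/130) = 1.4424; ln(550/512) = 0.0716.
W = 3.467187 / 5 = 0.693.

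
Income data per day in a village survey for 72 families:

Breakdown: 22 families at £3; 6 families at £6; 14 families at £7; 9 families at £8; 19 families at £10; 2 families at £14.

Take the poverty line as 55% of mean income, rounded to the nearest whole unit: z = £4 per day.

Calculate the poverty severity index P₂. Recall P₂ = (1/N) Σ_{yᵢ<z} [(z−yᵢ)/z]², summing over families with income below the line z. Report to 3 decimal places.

Poor units: 22×£3 (q = 22 of N = 72).
Gap ratios (z−y)/z: (4−3)/4 = 0.2500 (×22).
Squared: 0.0625 (×22).
Sum = 1.375000; P₂ = 1.375000 / 72 = 0.019.

0.019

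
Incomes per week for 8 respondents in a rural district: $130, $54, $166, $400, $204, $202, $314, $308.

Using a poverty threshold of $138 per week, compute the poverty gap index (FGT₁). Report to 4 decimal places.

Below the line: $54, $130 (q = 2 of N = 8).
Shortfall ratios: (138−54)/138 = 0.6087; (138−130)/138 = 0.0580.
Sum of shortfalls = 0.666667; P₁ averages over all N: 0.666667 / 8 = 0.0833.

0.0833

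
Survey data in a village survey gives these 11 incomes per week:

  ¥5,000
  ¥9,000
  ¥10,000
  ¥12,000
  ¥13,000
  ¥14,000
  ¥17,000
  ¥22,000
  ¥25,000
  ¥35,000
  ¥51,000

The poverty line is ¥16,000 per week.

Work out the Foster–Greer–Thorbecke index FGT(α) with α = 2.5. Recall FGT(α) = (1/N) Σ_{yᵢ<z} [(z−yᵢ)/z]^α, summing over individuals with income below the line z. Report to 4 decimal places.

0.0597

Incomes under z: ¥5,000, ¥9,000, ¥10,000, ¥12,000, ¥13,000, ¥14,000 (q = 6 of N = 11).
Normalized shortfalls: (16000−5000)/16000 = 0.6875; (16000−9000)/16000 = 0.4375; (16000−10000)/16000 = 0.3750; (16000−12000)/16000 = 0.2500; (16000−13000)/16000 = 0.1875; (16000−14000)/16000 = 0.1250.
Raised to α = 2.5: 0.39191; 0.12660; 0.08611; 0.03125; 0.01522; 0.00552.
Sum = 0.656621; FGT(2.5) = 0.656621 / 11 = 0.0597.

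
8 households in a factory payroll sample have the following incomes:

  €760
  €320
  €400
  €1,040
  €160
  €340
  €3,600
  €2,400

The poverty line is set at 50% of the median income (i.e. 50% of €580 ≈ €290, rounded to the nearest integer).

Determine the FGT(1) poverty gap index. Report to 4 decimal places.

0.0560

Below the line: €160 (q = 1 of N = 8).
Shortfall ratios: (290−160)/290 = 0.4483.
Σ = 0.448276. Dividing by the full population N = 8 gives P₁ = 0.0560.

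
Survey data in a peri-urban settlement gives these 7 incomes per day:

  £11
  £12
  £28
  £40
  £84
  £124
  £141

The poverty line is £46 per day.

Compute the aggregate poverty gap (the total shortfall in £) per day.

Poor units: £11, £12, £28, £40 (q = 4 of N = 7).
Individual gaps: 46−11 = 35; 46−12 = 34; 46−28 = 18; 46−40 = 6.
Aggregate gap = £93.

£93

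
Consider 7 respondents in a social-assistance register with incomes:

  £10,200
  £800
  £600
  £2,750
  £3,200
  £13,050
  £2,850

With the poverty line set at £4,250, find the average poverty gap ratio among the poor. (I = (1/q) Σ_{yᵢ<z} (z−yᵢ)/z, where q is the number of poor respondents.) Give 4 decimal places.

Poor units: £600, £800, £2,750, £2,850, £3,200 (q = 5 of N = 7).
Shortfall ratios (z−y)/z: 0.8588, 0.8118, 0.3529, 0.3294, 0.2471; sum = 2.600000.
The income-gap ratio divides by q (the poor only): 2.600000 / 5 = 0.5200.

0.5200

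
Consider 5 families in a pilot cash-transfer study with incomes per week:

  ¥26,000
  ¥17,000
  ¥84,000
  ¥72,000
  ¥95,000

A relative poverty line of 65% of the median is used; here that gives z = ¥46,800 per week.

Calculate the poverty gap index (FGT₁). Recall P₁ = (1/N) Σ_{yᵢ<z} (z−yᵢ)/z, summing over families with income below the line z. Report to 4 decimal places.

0.2162

Below the line: ¥17,000, ¥26,000 (q = 2 of N = 5).
Shortfall ratios: (46800−17000)/46800 = 0.6368; (46800−26000)/46800 = 0.4444.
Σ = 1.081197. Dividing by the full population N = 5 gives P₁ = 0.2162.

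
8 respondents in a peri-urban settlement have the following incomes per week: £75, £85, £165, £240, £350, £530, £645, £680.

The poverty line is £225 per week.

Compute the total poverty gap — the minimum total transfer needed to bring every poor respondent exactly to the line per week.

Below z: £75, £85, £165 (q = 3 of N = 8).
Individual gaps: 225−75 = 150; 225−85 = 140; 225−165 = 60.
Aggregate gap = £350.

£350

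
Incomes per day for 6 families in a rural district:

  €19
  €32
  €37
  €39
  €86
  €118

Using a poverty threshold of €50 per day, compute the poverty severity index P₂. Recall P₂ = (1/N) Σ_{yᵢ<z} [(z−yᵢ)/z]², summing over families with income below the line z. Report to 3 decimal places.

0.105

Poor units: €19, €32, €37, €39 (q = 4 of N = 6).
Gap ratios (z−y)/z: (50−19)/50 = 0.6200; (50−32)/50 = 0.3600; (50−37)/50 = 0.2600; (50−39)/50 = 0.2200.
Squared: 0.3844; 0.1296; 0.0676; 0.0484.
Sum = 0.630000; P₂ = 0.630000 / 6 = 0.105.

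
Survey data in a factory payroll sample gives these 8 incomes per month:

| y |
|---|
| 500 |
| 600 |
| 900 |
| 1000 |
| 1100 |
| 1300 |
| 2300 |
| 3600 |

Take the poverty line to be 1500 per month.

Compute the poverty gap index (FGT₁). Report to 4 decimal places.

0.3000

Below the line: 500, 600, 900, 1000, 1100, 1300 (q = 6 of N = 8).
Normalized shortfalls: (1500−500)/1500 = 0.6667; (1500−600)/1500 = 0.6000; (1500−900)/1500 = 0.4000; (1500−1000)/1500 = 0.3333; (1500−1100)/1500 = 0.2667; (1500−1300)/1500 = 0.1333.
Σ = 2.400000. Dividing by the full population N = 8 gives P₁ = 0.3000.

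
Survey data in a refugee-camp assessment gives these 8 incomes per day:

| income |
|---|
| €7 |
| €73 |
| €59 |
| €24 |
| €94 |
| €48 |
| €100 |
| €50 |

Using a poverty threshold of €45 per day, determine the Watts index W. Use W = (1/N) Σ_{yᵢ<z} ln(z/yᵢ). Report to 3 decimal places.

0.311

Below the line: €7, €24 (q = 2 of N = 8).
Log gaps: ln(45/7) = 1.8608; ln(45/24) = 0.6286.
W = 2.489361 / 8 = 0.311.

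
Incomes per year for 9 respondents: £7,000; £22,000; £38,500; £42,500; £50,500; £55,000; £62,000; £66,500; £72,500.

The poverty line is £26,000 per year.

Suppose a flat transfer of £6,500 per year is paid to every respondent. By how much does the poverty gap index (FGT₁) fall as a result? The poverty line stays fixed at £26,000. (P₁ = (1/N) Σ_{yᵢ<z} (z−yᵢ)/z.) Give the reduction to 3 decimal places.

0.045

Before: below the line — £7,000, £22,000; poverty gap index (FGT₁) = 0.09829.
After the £6,500 transfer: below the line — £13,500; poverty gap index (FGT₁) = 0.05342.
Reduction = 0.09829 − 0.05342 = 0.045.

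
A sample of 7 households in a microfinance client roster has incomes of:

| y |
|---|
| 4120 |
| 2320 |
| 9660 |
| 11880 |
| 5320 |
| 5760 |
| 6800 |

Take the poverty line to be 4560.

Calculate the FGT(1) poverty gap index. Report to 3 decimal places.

Below z: 2320, 4120 (q = 2 of N = 7).
Relative gaps: (4560−2320)/4560 = 0.4912; (4560−4120)/4560 = 0.0965.
Σ = 0.587719. Dividing by the full population N = 7 gives P₁ = 0.084.

0.084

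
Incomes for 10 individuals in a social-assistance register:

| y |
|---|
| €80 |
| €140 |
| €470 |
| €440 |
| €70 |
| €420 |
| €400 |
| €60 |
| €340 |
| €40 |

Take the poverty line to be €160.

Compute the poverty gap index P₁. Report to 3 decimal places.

0.256

Poor units: €40, €60, €70, €80, €140 (q = 5 of N = 10).
Shortfall ratios: (160−40)/160 = 0.7500; (160−60)/160 = 0.6250; (160−70)/160 = 0.5625; (160−80)/160 = 0.5000; (160−140)/160 = 0.1250.
Σ = 2.562500. Dividing by the full population N = 10 gives P₁ = 0.256.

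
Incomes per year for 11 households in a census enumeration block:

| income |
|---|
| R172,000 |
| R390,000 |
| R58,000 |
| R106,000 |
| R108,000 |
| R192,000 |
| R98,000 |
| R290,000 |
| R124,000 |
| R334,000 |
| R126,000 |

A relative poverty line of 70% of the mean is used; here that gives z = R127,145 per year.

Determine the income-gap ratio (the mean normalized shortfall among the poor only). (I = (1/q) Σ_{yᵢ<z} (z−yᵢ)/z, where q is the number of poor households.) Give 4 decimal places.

Below the line: R58,000, R98,000, R106,000, R108,000, R124,000, R126,000 (q = 6 of N = 11).
Relative gaps: 0.5438, 0.2292, 0.1663, 0.1506, 0.0247, 0.0090; sum = 1.123678.
I averages over the q = 6 poor units only: 1.123678 / 6 = 0.1873.

0.1873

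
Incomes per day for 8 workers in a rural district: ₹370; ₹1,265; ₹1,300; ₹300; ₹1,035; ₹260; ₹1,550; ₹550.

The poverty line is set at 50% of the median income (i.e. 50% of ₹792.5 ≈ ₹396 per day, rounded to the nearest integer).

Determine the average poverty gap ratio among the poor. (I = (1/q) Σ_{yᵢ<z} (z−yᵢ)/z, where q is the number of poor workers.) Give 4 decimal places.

Poor units: ₹260, ₹300, ₹370 (q = 3 of N = 8).
Shortfall ratios (z−y)/z: 0.3434, 0.2424, 0.0657; sum = 0.651515.
I averages over the q = 3 poor units only: 0.651515 / 3 = 0.2172.

0.2172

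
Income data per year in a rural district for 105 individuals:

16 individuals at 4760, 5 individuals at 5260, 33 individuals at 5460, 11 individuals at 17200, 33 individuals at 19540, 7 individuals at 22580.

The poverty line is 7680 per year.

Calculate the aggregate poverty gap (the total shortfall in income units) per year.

Below the line: 16×4760, 5×5260, 33×5460 (q = 54 of N = 105).
Individual gaps: 16×(7680−4760) = 46720; 5×(7680−5260) = 12100; 33×(7680−5460) = 73260.
Aggregate gap = 132080.

132080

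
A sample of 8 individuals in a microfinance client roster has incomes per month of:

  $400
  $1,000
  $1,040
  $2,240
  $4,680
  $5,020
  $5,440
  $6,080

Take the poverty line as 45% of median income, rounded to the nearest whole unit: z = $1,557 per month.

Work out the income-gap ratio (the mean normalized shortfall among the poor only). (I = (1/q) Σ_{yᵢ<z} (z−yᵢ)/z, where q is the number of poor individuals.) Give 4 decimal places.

0.4776

Below z: $400, $1,000, $1,040 (q = 3 of N = 8).
Shortfall ratios (z−y)/z: 0.7431, 0.3577, 0.3320; sum = 1.432884.
I averages over the q = 3 poor units only: 1.432884 / 3 = 0.4776.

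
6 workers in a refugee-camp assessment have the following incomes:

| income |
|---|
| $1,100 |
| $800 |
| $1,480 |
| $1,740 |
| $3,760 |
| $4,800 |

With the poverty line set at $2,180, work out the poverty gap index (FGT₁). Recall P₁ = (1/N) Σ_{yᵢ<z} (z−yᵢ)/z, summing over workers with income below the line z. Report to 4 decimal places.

Below z: $800, $1,100, $1,480, $1,740 (q = 4 of N = 6).
Shortfall ratios: (2180−800)/2180 = 0.6330; (2180−1100)/2180 = 0.4954; (2180−1480)/2180 = 0.3211; (2180−1740)/2180 = 0.2018.
Sum of shortfalls = 1.651376; P₁ averages over all N: 1.651376 / 6 = 0.2752.

0.2752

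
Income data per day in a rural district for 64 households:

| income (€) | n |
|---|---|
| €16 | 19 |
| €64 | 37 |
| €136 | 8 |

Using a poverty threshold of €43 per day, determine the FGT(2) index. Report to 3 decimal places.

0.117

Below z: 19×€16 (q = 19 of N = 64).
Gap ratios (z−y)/z: (43−16)/43 = 0.6279 (×19).
Squared: 0.3943 (×19).
Sum = 7.491076; P₂ = 7.491076 / 64 = 0.117.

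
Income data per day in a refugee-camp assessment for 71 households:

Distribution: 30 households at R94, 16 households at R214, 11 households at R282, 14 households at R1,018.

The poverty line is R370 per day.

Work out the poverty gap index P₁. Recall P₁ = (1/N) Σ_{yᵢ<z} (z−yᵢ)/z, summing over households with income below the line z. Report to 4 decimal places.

0.4470

Incomes under z: 30×R94, 16×R214, 11×R282 (q = 57 of N = 71).
Gap ratios (z−y)/z: (370−94)/370 = 0.7459 (×30); (370−214)/370 = 0.4216 (×16); (370−282)/370 = 0.2378 (×11).
Σ = 31.740541. Dividing by the full population N = 71 gives P₁ = 0.4470.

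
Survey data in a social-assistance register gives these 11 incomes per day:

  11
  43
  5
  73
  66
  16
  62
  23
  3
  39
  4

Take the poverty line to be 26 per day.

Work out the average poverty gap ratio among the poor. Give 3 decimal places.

0.603

Below z: 3, 4, 5, 11, 16, 23 (q = 6 of N = 11).
Relative gaps: 0.8846, 0.8462, 0.8077, 0.5769, 0.3846, 0.1154; sum = 3.615385.
I averages over the q = 6 poor units only: 3.615385 / 6 = 0.603.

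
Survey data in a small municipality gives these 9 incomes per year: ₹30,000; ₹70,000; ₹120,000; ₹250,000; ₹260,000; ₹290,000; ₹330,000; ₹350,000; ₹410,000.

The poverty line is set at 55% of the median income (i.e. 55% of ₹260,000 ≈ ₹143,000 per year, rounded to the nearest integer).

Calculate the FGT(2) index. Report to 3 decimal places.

0.101

Poor units: ₹30,000, ₹70,000, ₹120,000 (q = 3 of N = 9).
Relative gaps: (143000−30000)/143000 = 0.7902; (143000−70000)/143000 = 0.5105; (143000−120000)/143000 = 0.1608.
Squared: 0.6244; 0.2606; 0.0259.
Sum = 0.910900; P₂ = 0.910900 / 9 = 0.101.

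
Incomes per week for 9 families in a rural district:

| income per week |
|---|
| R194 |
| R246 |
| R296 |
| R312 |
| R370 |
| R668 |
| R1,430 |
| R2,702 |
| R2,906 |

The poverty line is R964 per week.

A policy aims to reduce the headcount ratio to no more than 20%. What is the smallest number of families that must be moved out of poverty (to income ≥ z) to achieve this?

Currently q = 6 of N = 9 are below the line (H = 0.667).
A headcount ratio of at most 20% allows at most ⌊0.20 × 9⌋ = 1 poor families.
So at least 6 − 1 = 5 must be lifted.

5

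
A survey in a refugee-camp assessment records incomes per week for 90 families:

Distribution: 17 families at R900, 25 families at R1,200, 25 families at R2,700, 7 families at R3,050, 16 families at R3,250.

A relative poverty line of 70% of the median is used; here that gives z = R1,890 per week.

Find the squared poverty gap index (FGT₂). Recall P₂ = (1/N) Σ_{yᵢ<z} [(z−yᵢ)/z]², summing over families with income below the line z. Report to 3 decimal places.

0.089

Below the line: 17×R900, 25×R1,200 (q = 42 of N = 90).
Relative gaps: (1890−900)/1890 = 0.5238 (×17); (1890−1200)/1890 = 0.3651 (×25).
Squared: 0.2744 (×17); 0.1333 (×25).
Sum = 7.996473; P₂ = 7.996473 / 90 = 0.089.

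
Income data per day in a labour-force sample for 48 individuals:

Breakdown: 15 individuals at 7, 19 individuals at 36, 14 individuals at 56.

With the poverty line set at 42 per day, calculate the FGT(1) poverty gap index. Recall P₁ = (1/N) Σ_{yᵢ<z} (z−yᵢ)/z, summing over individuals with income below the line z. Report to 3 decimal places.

Poor units: 15×7, 19×36 (q = 34 of N = 48).
Gap ratios (z−y)/z: (42−7)/42 = 0.8333 (×15); (42−36)/42 = 0.1429 (×19).
Σ = 15.214286. Dividing by the full population N = 48 gives P₁ = 0.317.

0.317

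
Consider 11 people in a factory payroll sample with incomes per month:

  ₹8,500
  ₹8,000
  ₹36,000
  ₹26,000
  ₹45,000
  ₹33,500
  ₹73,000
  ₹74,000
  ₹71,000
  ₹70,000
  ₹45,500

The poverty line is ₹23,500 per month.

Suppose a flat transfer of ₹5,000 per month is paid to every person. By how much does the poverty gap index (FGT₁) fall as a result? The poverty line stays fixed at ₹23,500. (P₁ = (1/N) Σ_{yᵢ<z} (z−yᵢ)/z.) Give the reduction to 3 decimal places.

0.039

Before: below the line — ₹8,000, ₹8,500; poverty gap index (FGT₁) = 0.11799.
After the ₹5,000 transfer: below the line — ₹13,000, ₹13,500; poverty gap index (FGT₁) = 0.07930.
Reduction = 0.11799 − 0.07930 = 0.039.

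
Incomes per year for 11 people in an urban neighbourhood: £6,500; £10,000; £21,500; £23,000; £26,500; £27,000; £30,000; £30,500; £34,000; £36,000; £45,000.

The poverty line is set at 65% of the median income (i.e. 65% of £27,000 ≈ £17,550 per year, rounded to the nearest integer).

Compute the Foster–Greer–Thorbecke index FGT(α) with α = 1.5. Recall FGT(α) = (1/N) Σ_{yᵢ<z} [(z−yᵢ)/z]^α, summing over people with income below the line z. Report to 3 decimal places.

0.071

Incomes under z: £6,500, £10,000 (q = 2 of N = 11).
Shortfall ratios: (17550−6500)/17550 = 0.6296; (17550−10000)/17550 = 0.4302.
Raised to α = 1.5: 0.49961; 0.28217.
Sum = 0.781772; FGT(1.5) = 0.781772 / 11 = 0.071.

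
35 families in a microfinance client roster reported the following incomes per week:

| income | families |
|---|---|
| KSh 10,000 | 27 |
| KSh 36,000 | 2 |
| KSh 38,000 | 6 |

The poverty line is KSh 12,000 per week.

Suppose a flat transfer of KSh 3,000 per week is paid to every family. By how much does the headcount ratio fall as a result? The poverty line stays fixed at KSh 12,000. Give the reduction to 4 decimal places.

Before: below the line — 27×KSh 10,000; headcount ratio = 0.771429.
After the KSh 3,000 transfer: below the line — none; headcount ratio = 0.000000.
Reduction = 0.771429 − 0.000000 = 0.7714.

0.7714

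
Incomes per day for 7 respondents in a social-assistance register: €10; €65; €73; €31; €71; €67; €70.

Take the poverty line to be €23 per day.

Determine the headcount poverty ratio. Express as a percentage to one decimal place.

14.3%

1 of the 7 respondents have income below €23.
H = 1/7 = 14.3%.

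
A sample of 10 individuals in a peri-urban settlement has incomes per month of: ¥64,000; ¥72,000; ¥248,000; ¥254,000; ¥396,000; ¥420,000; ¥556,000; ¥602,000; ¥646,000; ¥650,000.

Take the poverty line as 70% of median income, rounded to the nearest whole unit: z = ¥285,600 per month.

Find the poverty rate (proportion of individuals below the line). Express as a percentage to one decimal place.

4 of the 10 individuals have income below ¥285,600.
H = 4/10 = 40.0%.

40.0%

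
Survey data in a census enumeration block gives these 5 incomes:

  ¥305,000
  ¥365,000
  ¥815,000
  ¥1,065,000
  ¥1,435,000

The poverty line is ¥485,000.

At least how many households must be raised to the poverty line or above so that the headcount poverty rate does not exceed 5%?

2 of the 5 households are poor, so H = 2/5 = 0.400.
A headcount ratio of at most 5% allows at most ⌊0.05 × 5⌋ = 0 poor households.
So at least 2 − 0 = 2 must be lifted.

2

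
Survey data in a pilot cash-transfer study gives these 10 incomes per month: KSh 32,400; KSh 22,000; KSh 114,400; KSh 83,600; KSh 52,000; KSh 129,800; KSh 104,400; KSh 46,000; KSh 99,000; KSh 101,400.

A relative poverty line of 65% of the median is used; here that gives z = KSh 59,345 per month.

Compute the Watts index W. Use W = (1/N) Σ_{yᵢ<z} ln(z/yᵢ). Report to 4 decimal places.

Below z: KSh 22,000, KSh 32,400, KSh 46,000, KSh 52,000 (q = 4 of N = 10).
ln(z/y) terms: ln(59345/22000) = 0.9923; ln(59345/32400) = 0.6052; ln(59345/46000) = 0.2547; ln(59345/52000) = 0.1321.
W = 1.984385 / 10 = 0.1984.

0.1984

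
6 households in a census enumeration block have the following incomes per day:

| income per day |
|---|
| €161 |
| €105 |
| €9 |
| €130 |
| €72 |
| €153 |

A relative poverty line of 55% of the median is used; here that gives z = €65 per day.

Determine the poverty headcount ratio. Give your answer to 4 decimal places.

1 of the 6 households have income below €65.
H = 1/6 = 0.1667.

0.1667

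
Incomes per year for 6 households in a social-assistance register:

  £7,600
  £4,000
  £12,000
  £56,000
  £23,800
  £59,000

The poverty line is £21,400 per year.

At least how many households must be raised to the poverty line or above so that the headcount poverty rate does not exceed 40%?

1

3 of the 6 households are poor, so H = 3/6 = 0.500.
A headcount ratio of at most 40% allows at most ⌊0.40 × 6⌋ = 2 poor households.
So at least 3 − 2 = 1 must be lifted.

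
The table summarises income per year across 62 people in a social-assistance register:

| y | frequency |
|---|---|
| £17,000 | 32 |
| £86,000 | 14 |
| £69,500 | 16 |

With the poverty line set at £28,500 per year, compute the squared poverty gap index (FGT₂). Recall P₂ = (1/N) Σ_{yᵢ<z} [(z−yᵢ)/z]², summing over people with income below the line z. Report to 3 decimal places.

Below the line: 32×£17,000 (q = 32 of N = 62).
Normalized shortfalls: (28500−17000)/28500 = 0.4035 (×32).
Squared: 0.1628 (×32).
Sum = 5.210219; P₂ = 5.210219 / 62 = 0.084.

0.084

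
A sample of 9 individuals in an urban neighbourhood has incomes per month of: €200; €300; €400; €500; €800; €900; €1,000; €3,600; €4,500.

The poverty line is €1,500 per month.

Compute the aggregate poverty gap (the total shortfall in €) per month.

Incomes under z: €200, €300, €400, €500, €800, €900, €1,000 (q = 7 of N = 9).
Individual gaps: 1500−200 = 1300; 1500−300 = 1200; 1500−400 = 1100; 1500−500 = 1000; 1500−800 = 700; 1500−900 = 600; 1500−1000 = 500.
Aggregate gap = €6,400.

€6,400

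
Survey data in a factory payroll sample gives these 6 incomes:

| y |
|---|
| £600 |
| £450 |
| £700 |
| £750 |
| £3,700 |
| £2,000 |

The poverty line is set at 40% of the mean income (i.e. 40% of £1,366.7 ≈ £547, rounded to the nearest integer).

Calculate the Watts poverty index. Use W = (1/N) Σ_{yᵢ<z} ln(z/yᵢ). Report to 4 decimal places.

0.0325

Below the line: £450 (q = 1 of N = 6).
Log shortfalls: ln(547/450) = 0.1952.
W = 0.195201 / 6 = 0.0325.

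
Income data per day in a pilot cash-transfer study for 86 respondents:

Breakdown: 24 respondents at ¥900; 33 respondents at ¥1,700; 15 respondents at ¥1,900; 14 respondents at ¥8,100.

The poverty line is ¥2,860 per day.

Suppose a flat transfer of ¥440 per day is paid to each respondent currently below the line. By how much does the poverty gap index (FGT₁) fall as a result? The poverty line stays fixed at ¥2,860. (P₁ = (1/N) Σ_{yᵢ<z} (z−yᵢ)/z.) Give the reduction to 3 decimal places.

Before: below the line — 24×¥900, 33×¥1,700, 15×¥1,900; poverty gap index (FGT₁) = 0.40543.
After the ¥440 transfer: below the line — 24×¥1,340, 33×¥2,140, 15×¥2,340; poverty gap index (FGT₁) = 0.27663.
Reduction = 0.40543 − 0.27663 = 0.129.

0.129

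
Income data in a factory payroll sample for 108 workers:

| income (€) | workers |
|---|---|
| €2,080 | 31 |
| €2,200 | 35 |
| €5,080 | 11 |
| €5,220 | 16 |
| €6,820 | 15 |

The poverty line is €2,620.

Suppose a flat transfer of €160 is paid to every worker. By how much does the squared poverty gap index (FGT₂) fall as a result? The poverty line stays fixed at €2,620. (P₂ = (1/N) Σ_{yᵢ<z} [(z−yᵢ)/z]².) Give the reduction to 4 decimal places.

Before: below the line — 31×€2,080, 35×€2,200; squared poverty gap index (FGT₂) = 0.020521.
After the €160 transfer: below the line — 31×€2,240, 35×€2,360; squared poverty gap index (FGT₂) = 0.009230.
Reduction = 0.020521 − 0.009230 = 0.0113.

0.0113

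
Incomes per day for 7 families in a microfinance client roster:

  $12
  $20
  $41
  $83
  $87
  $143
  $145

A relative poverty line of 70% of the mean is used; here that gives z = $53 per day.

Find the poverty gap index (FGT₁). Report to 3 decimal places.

Below z: $12, $20, $41 (q = 3 of N = 7).
Shortfall ratios: (53−12)/53 = 0.7736; (53−20)/53 = 0.6226; (53−41)/53 = 0.2264.
Σ = 1.622642. Dividing by the full population N = 7 gives P₁ = 0.232.

0.232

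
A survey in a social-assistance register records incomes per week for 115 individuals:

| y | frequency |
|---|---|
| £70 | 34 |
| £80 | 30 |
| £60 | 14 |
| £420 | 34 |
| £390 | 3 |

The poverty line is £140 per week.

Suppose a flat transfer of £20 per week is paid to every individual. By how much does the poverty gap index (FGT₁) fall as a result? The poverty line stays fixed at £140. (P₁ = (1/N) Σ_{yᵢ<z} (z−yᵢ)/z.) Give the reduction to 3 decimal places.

0.097

Before: below the line — 14×£60, 34×£70, 30×£80; poverty gap index (FGT₁) = 0.32919.
After the £20 transfer: below the line — 14×£80, 34×£90, 30×£100; poverty gap index (FGT₁) = 0.23230.
Reduction = 0.32919 − 0.23230 = 0.097.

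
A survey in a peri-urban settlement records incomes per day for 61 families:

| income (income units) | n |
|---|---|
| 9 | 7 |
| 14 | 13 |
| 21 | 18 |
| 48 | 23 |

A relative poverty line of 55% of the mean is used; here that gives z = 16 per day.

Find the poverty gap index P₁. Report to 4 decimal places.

Poor units: 7×9, 13×14 (q = 20 of N = 61).
Normalized shortfalls: (16−9)/16 = 0.4375 (×7); (16−14)/16 = 0.1250 (×13).
Sum of shortfalls = 4.687500; P₁ averages over all N: 4.687500 / 61 = 0.0768.

0.0768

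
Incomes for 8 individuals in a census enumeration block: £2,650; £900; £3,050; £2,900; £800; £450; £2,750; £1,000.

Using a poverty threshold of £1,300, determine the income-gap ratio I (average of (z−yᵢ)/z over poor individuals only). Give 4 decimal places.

0.3942

Below the line: £450, £800, £900, £1,000 (q = 4 of N = 8).
Relative gaps: 0.6538, 0.3846, 0.3077, 0.2308; sum = 1.576923.
The income-gap ratio divides by q (the poor only): 1.576923 / 4 = 0.3942.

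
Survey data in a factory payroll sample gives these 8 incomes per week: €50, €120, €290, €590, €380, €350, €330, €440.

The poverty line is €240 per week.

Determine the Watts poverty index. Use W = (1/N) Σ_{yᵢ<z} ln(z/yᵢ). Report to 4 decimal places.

0.2827

Poor units: €50, €120 (q = 2 of N = 8).
Log gaps: ln(240/50) = 1.5686; ln(240/120) = 0.6931.
W = 2.261763 / 8 = 0.2827.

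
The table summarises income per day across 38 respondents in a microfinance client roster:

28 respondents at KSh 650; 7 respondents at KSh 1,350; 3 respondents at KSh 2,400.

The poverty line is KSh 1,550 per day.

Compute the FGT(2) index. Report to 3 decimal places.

0.251

Incomes under z: 28×KSh 650, 7×KSh 1,350 (q = 35 of N = 38).
Gap ratios (z−y)/z: (1550−650)/1550 = 0.5806 (×28); (1550−1350)/1550 = 0.1290 (×7).
Squared: 0.3371 (×28); 0.0166 (×7).
Sum = 9.556712; P₂ = 9.556712 / 38 = 0.251.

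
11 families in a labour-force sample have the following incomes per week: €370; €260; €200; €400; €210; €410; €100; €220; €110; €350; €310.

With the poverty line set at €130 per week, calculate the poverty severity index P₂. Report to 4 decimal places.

Poor units: €100, €110 (q = 2 of N = 11).
Shortfall ratios: (130−100)/130 = 0.2308; (130−110)/130 = 0.1538.
Squared: 0.0533; 0.0237.
Sum = 0.076923; P₂ = 0.076923 / 11 = 0.0070.

0.0070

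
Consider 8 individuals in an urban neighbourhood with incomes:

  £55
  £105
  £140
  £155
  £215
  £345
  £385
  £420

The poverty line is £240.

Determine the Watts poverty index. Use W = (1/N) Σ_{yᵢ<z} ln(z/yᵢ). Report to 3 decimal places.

0.423

Incomes under z: £55, £105, £140, £155, £215 (q = 5 of N = 8).
ln(z/y) terms: ln(240/55) = 1.4733; ln(240/105) = 0.8267; ln(240/140) = 0.5390; ln(240/155) = 0.4372; ln(240/215) = 0.1100.
W = 3.386196 / 8 = 0.423.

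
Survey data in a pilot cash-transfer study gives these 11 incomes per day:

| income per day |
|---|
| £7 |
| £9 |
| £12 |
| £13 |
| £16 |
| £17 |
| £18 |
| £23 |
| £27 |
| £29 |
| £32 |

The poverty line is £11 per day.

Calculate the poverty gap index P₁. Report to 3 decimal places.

0.050

Below z: £7, £9 (q = 2 of N = 11).
Shortfall ratios: (11−7)/11 = 0.3636; (11−9)/11 = 0.1818.
Sum of shortfalls = 0.545455; P₁ averages over all N: 0.545455 / 11 = 0.050.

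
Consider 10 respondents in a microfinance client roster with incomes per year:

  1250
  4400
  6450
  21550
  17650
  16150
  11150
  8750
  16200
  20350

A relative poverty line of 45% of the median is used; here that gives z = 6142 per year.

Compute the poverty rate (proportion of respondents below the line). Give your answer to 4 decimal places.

0.2000

2 of the 10 respondents have income below 6142.
H = 2/10 = 0.2000.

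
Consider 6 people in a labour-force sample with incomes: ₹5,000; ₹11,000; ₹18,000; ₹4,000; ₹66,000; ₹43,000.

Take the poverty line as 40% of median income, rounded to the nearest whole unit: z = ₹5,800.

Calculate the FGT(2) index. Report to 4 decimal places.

Below the line: ₹4,000, ₹5,000 (q = 2 of N = 6).
Shortfall ratios: (5800−4000)/5800 = 0.3103; (5800−5000)/5800 = 0.1379.
Squared: 0.0963; 0.0190.
Sum = 0.115339; P₂ = 0.115339 / 6 = 0.0192.

0.0192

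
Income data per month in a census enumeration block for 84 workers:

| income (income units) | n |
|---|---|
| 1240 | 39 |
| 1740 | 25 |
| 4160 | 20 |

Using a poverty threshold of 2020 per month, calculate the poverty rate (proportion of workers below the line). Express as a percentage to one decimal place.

64 of the 84 workers have income below 2020.
H = 64/84 = 76.2%.

76.2%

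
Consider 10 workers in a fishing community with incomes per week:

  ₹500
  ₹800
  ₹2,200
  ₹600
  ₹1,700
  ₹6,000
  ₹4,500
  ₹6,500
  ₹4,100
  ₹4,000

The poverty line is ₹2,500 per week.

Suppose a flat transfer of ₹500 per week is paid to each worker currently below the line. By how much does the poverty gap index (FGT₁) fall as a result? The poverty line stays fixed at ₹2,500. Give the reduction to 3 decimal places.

0.092

Before: below the line — ₹500, ₹600, ₹800, ₹1,700, ₹2,200; poverty gap index (FGT₁) = 0.26800.
After the ₹500 transfer: below the line — ₹1,000, ₹1,100, ₹1,300, ₹2,200; poverty gap index (FGT₁) = 0.17600.
Reduction = 0.26800 − 0.17600 = 0.092.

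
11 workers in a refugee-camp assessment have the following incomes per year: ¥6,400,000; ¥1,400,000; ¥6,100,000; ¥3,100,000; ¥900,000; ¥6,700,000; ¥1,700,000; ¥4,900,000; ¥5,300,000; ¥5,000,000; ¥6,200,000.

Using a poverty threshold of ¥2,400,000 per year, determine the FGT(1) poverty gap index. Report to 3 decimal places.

0.121

Below z: ¥900,000, ¥1,400,000, ¥1,700,000 (q = 3 of N = 11).
Relative gaps: (2400000−900000)/2400000 = 0.6250; (2400000−1400000)/2400000 = 0.4167; (2400000−1700000)/2400000 = 0.2917.
Sum of shortfalls = 1.333333; P₁ averages over all N: 1.333333 / 11 = 0.121.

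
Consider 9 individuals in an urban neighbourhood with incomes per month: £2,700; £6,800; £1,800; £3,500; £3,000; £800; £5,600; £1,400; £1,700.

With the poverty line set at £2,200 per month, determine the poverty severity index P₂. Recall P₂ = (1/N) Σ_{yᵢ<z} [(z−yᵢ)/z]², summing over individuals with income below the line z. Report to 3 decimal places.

Below z: £800, £1,400, £1,700, £1,800 (q = 4 of N = 9).
Normalized shortfalls: (2200−800)/2200 = 0.6364; (2200−1400)/2200 = 0.3636; (2200−1700)/2200 = 0.2273; (2200−1800)/2200 = 0.1818.
Squared: 0.4050; 0.1322; 0.0517; 0.0331.
Sum = 0.621901; P₂ = 0.621901 / 9 = 0.069.

0.069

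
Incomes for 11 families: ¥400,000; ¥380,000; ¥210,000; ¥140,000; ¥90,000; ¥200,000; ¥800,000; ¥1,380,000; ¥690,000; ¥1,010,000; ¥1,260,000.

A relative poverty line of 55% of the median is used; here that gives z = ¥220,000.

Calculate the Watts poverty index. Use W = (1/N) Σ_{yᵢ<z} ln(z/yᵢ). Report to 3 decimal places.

Incomes under z: ¥90,000, ¥140,000, ¥200,000, ¥210,000 (q = 4 of N = 11).
ln(z/y) terms: ln(220000/90000) = 0.8938; ln(220000/140000) = 0.4520; ln(220000/200000) = 0.0953; ln(220000/210000) = 0.0465.
W = 1.487633 / 11 = 0.135.

0.135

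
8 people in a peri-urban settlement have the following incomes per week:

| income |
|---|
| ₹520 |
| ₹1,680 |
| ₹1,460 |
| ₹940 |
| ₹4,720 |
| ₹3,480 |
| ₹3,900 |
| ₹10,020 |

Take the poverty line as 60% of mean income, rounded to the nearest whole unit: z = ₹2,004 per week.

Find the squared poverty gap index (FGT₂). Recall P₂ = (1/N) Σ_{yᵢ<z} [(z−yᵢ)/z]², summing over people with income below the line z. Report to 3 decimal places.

Below z: ₹520, ₹940, ₹1,460, ₹1,680 (q = 4 of N = 8).
Shortfall ratios: (2004−520)/2004 = 0.7405; (2004−940)/2004 = 0.5309; (2004−1460)/2004 = 0.2715; (2004−1680)/2004 = 0.1617.
Squared: 0.5484; 0.2819; 0.0737; 0.0261.
Sum = 0.930092; P₂ = 0.930092 / 8 = 0.116.

0.116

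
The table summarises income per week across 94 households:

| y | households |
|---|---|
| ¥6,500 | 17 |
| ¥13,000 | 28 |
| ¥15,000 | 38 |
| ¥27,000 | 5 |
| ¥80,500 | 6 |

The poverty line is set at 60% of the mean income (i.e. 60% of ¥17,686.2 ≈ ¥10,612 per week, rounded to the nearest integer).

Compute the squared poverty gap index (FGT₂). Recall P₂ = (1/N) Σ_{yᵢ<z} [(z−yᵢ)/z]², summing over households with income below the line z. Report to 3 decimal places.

Below the line: 17×¥6,500 (q = 17 of N = 94).
Gap ratios (z−y)/z: (10612−6500)/10612 = 0.3875 (×17).
Squared: 0.1501 (×17).
Sum = 2.552470; P₂ = 2.552470 / 94 = 0.027.

0.027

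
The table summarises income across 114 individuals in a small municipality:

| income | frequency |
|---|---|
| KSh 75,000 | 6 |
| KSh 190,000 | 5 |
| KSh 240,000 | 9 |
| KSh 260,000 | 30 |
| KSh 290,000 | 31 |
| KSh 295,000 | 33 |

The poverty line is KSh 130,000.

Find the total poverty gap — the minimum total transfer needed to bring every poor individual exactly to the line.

Below z: 6×KSh 75,000 (q = 6 of N = 114).
Individual gaps: 6×(130000−75000) = 330000.
Aggregate gap = KSh 330,000.

KSh 330,000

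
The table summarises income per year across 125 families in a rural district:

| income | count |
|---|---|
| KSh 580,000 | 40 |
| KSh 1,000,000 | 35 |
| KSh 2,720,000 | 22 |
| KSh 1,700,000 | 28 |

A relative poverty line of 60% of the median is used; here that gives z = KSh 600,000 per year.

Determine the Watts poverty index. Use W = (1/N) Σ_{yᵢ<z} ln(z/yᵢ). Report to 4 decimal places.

Poor units: 40×KSh 580,000 (q = 40 of N = 125).
Log gaps: ln(600000/580000) = 0.0339 (×40).
W = 1.356062 / 125 = 0.0108.

0.0108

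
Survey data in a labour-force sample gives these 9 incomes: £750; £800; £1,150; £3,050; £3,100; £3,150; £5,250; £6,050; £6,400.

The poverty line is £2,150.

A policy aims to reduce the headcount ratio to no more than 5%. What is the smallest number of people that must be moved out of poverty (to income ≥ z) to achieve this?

3

3 of the 9 people are poor, so H = 3/9 = 0.333.
A headcount ratio of at most 5% allows at most ⌊0.05 × 9⌋ = 0 poor people.
So at least 3 − 0 = 3 must be lifted.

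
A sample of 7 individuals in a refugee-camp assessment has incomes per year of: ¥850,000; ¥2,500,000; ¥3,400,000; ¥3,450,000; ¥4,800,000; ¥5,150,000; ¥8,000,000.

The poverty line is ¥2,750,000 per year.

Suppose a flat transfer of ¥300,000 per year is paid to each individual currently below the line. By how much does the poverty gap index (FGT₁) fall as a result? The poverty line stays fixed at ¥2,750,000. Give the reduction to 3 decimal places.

Before: below the line — ¥850,000, ¥2,500,000; poverty gap index (FGT₁) = 0.11169.
After the ¥300,000 transfer: below the line — ¥1,150,000; poverty gap index (FGT₁) = 0.08312.
Reduction = 0.11169 − 0.08312 = 0.029.

0.029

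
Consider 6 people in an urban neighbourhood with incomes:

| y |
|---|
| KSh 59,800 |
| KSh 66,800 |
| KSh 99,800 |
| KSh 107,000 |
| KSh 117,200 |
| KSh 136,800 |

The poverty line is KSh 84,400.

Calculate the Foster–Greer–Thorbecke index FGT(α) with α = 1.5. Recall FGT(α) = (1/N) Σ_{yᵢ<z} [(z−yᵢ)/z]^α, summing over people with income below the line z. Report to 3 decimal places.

Below the line: KSh 59,800, KSh 66,800 (q = 2 of N = 6).
Relative gaps: (84400−59800)/84400 = 0.2915; (84400−66800)/84400 = 0.2085.
Raised to α = 1.5: 0.15736; 0.09523.
Sum = 0.252584; FGT(1.5) = 0.252584 / 6 = 0.042.

0.042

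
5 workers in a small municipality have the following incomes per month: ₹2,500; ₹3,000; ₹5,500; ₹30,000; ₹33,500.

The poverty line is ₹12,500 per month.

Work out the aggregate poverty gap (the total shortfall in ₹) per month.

Below the line: ₹2,500, ₹3,000, ₹5,500 (q = 3 of N = 5).
Individual gaps: 12500−2500 = 10000; 12500−3000 = 9500; 12500−5500 = 7000.
Aggregate gap = ₹26,500.

₹26,500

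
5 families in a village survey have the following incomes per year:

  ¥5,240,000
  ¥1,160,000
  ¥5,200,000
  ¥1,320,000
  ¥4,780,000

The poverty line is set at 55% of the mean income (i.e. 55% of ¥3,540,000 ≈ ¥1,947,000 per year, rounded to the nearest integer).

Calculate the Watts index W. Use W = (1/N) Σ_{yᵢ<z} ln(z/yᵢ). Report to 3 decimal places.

0.181

Below z: ¥1,160,000, ¥1,320,000 (q = 2 of N = 5).
Log shortfalls: ln(1947000/1160000) = 0.5179; ln(1947000/1320000) = 0.3887.
W = 0.906528 / 5 = 0.181.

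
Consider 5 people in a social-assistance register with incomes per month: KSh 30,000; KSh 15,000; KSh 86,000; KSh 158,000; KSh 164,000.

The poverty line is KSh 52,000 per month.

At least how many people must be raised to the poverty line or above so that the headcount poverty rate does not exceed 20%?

1

2 of the 5 people are poor, so H = 2/5 = 0.400.
A headcount ratio of at most 20% allows at most ⌊0.20 × 5⌋ = 1 poor people.
So at least 2 − 1 = 1 must be lifted.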